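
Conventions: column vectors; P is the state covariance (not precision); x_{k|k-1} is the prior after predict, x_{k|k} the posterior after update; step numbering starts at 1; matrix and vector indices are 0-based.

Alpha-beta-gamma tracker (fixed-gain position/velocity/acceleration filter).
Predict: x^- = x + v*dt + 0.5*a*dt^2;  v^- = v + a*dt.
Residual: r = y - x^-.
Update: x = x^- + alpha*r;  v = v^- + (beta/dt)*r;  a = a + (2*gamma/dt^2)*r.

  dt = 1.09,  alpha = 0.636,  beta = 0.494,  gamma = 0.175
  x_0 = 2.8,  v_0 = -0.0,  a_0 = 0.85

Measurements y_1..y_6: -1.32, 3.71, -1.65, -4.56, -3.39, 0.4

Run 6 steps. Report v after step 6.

step 1: x_pred=3.3049  r=-4.6249  x^+=0.3635  v^+=-1.1696  a^+=-0.5125
step 2: x_pred=-1.2158  r=4.9258  x^+=1.9170  v^+=0.5043  a^+=0.9386
step 3: x_pred=3.0243  r=-4.6743  x^+=0.0514  v^+=-0.5911  a^+=-0.4384
step 4: x_pred=-0.8532  r=-3.7068  x^+=-3.2107  v^+=-2.7488  a^+=-1.5303
step 5: x_pred=-7.1160  r=3.7260  x^+=-4.7463  v^+=-2.7282  a^+=-0.4327
step 6: x_pred=-7.9770  r=8.3770  x^+=-2.6492  v^+=0.5968  a^+=2.0351

v_post = 0.5968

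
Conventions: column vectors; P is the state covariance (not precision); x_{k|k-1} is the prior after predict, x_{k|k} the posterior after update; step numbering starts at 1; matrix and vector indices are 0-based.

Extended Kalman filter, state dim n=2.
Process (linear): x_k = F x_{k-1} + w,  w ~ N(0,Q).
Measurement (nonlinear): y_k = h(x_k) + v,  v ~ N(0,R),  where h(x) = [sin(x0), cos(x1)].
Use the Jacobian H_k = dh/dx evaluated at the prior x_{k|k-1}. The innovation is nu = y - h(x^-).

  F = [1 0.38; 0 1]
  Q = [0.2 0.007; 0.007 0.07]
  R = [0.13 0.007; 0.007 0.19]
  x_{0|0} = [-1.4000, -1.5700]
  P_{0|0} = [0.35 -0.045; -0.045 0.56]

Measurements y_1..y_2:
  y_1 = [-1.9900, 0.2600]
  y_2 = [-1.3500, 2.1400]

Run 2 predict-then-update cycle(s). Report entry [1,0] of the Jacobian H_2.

step 1: x^-=[-1.9966, -1.5700]  P^-=[0.5967 0.1748; 0.1748 0.6300]  H_jac=[-0.4131 0.0000; 0.0000 1.0000]  S=[0.2318 -0.0652; -0.0652 0.8200]  K=[-1.0262 0.1316; -0.0976 0.7605]  nu=[-1.0793, 0.2592]  x^+=[-0.8549, -1.2676]  P^+=[0.3208 0.0178; 0.0178 0.1438]
step 2: x^-=[-1.3366, -1.2676]  P^-=[0.5551 0.0795; 0.0795 0.2138]  H_jac=[0.2321 0.0000; 0.0000 0.9544]  S=[0.1599 0.0246; 0.0246 0.3848]  K=[0.7830 0.1471; 0.0341 0.5282]  nu=[-0.3773, 1.8414]  x^+=[-1.3612, -0.3078]  P^+=[0.4430 0.0350; 0.0350 0.1054]

H_jac[1,0] = 0.0000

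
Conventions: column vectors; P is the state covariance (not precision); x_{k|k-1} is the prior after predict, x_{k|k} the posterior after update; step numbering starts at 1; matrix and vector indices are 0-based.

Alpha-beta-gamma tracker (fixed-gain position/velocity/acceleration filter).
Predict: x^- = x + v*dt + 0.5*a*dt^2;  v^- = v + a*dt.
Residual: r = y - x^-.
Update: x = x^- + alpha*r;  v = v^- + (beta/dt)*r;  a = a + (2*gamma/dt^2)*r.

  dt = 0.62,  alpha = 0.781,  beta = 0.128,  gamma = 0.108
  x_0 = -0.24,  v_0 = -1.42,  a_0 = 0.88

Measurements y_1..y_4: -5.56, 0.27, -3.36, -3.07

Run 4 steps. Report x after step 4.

step 1: x_pred=-0.9513  r=-4.6087  x^+=-4.5507  v^+=-1.8259  a^+=-1.7097
step 2: x_pred=-6.0113  r=6.2813  x^+=-1.1056  v^+=-1.5891  a^+=1.8199
step 3: x_pred=-1.7411  r=-1.6189  x^+=-3.0055  v^+=-0.7950  a^+=0.9102
step 4: x_pred=-3.3234  r=0.2534  x^+=-3.1255  v^+=-0.1784  a^+=1.0526

x_post = -3.1255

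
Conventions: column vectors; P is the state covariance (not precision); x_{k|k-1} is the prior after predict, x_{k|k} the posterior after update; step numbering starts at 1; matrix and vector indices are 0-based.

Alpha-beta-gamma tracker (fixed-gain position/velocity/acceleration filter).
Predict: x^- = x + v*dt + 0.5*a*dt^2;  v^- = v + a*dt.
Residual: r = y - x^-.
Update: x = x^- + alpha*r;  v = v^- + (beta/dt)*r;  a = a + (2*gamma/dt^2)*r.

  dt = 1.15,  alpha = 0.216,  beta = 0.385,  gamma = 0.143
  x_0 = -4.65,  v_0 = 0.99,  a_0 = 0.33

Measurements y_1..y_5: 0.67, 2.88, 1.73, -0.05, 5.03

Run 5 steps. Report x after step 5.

x_post = 7.3607

step 1: x_pred=-3.2933  r=3.9633  x^+=-2.4372  v^+=2.6963  a^+=1.1871
step 2: x_pred=1.4485  r=1.4315  x^+=1.7577  v^+=4.5407  a^+=1.4967
step 3: x_pred=7.9692  r=-6.2392  x^+=6.6216  v^+=4.1731  a^+=0.1474
step 4: x_pred=11.5181  r=-11.5681  x^+=9.0194  v^+=0.4698  a^+=-2.3543
step 5: x_pred=8.0028  r=-2.9728  x^+=7.3607  v^+=-3.2329  a^+=-2.9972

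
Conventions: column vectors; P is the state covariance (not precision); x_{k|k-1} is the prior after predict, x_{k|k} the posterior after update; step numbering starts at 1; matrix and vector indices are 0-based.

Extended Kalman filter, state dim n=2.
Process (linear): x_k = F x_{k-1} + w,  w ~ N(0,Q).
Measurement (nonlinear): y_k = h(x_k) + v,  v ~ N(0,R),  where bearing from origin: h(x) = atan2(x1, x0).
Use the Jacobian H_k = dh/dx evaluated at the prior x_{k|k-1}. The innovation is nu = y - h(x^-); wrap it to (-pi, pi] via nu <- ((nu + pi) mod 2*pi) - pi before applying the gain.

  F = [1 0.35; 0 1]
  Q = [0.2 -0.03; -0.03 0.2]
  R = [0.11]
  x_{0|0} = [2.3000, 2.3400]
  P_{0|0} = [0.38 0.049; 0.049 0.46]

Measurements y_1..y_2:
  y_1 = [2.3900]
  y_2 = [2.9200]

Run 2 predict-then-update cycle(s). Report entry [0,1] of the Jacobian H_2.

step 1: x^-=[3.1190, 2.3400]  P^-=[0.6706 0.1800; 0.1800 0.6600]  H_jac=[-0.1539 0.2051]  S=[0.1423]  K=[-0.4659; 0.7568]  nu=[1.7463]  x^+=[2.3054, 3.6617]  P^+=[0.6398 0.2302; 0.2302 0.5785]
step 2: x^-=[3.5870, 3.6617]  P^-=[1.0718 0.4026; 0.4026 0.7785]  H_jac=[-0.1394 0.1365]  S=[0.1300]  K=[-0.7261; 0.3859]  nu=[2.1243]  x^+=[2.0446, 4.4814]  P^+=[1.0032 0.4391; 0.4391 0.7591]

H_jac[0,1] = 0.1365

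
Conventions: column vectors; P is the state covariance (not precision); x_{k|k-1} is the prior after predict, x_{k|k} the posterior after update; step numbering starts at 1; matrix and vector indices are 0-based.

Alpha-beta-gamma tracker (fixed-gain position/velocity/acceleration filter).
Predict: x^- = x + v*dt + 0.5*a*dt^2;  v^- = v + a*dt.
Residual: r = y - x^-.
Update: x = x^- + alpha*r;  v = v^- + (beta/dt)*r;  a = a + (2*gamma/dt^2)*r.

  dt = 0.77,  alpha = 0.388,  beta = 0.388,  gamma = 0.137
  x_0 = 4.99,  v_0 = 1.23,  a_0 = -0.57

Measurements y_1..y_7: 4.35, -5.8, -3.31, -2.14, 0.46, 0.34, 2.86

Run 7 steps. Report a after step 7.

a_post = 8.8495

step 1: x_pred=5.7681  r=-1.4181  x^+=5.2179  v^+=0.0765  a^+=-1.2254
step 2: x_pred=4.9135  r=-10.7135  x^+=0.7567  v^+=-6.2655  a^+=-6.1765
step 3: x_pred=-5.8988  r=2.5888  x^+=-4.8943  v^+=-9.7169  a^+=-4.9801
step 4: x_pred=-13.8527  r=11.7127  x^+=-9.3082  v^+=-7.6496  a^+=0.4328
step 5: x_pred=-15.0701  r=15.5301  x^+=-9.0444  v^+=0.5092  a^+=7.6098
step 6: x_pred=-6.3964  r=6.7364  x^+=-3.7827  v^+=9.7632  a^+=10.7229
step 7: x_pred=6.9137  r=-4.0537  x^+=5.3409  v^+=15.9771  a^+=8.8495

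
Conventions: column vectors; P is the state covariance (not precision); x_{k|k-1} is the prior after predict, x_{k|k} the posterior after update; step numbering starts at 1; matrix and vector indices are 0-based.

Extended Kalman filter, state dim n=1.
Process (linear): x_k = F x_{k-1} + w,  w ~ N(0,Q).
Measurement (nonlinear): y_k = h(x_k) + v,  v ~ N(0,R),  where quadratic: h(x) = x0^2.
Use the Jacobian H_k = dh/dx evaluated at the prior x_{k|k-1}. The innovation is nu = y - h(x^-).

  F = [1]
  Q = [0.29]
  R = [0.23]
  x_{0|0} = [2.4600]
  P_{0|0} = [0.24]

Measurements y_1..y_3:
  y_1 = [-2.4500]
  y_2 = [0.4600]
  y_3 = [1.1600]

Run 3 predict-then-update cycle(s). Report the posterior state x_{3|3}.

step 1: x^-=[2.4600]  P^-=[0.5300]  H_jac=[4.9200]  S=[13.0594]  K=[0.1997]  nu=[-8.5016]  x^+=[0.7625]  P^+=[0.0093]
step 2: x^-=[0.7625]  P^-=[0.2993]  H_jac=[1.5249]  S=[0.9261]  K=[0.4929]  nu=[-0.1214]  x^+=[0.7027]  P^+=[0.0743]
step 3: x^-=[0.7027]  P^-=[0.3643]  H_jac=[1.4053]  S=[0.9495]  K=[0.5392]  nu=[0.6663]  x^+=[1.0619]  P^+=[0.0883]

x_post = [1.0619]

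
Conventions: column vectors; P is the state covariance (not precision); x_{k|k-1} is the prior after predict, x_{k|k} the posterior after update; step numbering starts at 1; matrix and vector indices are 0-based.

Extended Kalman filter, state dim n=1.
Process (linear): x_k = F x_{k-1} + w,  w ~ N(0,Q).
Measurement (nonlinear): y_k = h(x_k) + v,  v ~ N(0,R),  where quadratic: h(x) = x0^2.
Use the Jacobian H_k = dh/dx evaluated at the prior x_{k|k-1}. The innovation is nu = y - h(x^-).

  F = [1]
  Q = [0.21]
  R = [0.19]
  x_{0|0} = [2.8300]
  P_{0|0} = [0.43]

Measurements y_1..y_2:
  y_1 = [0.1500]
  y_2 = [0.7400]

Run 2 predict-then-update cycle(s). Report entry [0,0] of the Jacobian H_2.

step 1: x^-=[2.8300]  P^-=[0.6400]  H_jac=[5.6600]  S=[20.6928]  K=[0.1751]  nu=[-7.8589]  x^+=[1.4543]  P^+=[0.0059]
step 2: x^-=[1.4543]  P^-=[0.2159]  H_jac=[2.9085]  S=[2.0162]  K=[0.3114]  nu=[-1.3748]  x^+=[1.0261]  P^+=[0.0203]

H_jac[0,0] = 2.9085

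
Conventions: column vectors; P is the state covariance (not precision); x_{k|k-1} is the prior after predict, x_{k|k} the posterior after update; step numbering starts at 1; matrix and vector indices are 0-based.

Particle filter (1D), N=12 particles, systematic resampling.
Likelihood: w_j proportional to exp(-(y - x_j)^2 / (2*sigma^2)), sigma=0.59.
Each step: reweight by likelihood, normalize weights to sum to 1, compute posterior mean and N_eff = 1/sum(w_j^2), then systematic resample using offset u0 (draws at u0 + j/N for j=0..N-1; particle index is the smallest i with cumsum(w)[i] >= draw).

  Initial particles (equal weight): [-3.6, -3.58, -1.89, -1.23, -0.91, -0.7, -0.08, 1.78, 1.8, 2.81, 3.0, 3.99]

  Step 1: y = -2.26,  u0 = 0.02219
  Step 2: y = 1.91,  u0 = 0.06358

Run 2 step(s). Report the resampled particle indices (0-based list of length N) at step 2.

resampled_idx = [10, 11, 11, 11, 11, 11, 11, 11, 11, 11, 11, 11]

step 1: w=[0.0583, 0.0629, 0.6312, 0.1674, 0.0561, 0.0233, 0.0008, 0.0000, 0.0000, 0.0000, 0.0000, 0.0000]  mean=-1.9013  Neff=2.2857  idx=[0, 1, 2, 2, 2, 2, 2, 2, 2, 3, 3, 4]
step 2: w=[0.0000, 0.0000, 0.0001, 0.0001, 0.0001, 0.0001, 0.0001, 0.0001, 0.0001, 0.0572, 0.0572, 0.8851]  mean=-0.9471  Neff=1.2660  idx=[10, 11, 11, 11, 11, 11, 11, 11, 11, 11, 11, 11]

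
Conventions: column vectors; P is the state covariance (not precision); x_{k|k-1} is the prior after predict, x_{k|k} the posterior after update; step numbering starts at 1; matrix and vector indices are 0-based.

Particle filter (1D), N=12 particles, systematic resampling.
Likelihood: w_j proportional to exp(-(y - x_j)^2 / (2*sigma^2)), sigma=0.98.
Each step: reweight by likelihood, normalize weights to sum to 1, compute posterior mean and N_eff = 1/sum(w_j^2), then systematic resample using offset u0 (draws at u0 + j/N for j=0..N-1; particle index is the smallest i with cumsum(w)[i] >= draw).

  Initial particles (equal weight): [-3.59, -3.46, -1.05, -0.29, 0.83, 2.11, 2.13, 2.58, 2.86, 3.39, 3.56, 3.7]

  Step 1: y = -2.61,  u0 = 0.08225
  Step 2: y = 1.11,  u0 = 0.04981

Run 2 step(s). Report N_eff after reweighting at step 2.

step 1: w=[0.3704, 0.4192, 0.1720, 0.0371, 0.0013, 0.0000, 0.0000, 0.0000, 0.0000, 0.0000, 0.0000, 0.0000]  mean=-2.9705  Neff=2.9077  idx=[0, 0, 0, 0, 1, 1, 1, 1, 1, 2, 2, 4]
step 2: w=[0.0000, 0.0000, 0.0000, 0.0000, 0.0000, 0.0000, 0.0000, 0.0000, 0.0000, 0.0775, 0.0775, 0.8448]  mean=0.5379  Neff=1.3780  idx=[9, 10, 11, 11, 11, 11, 11, 11, 11, 11, 11, 11]

N_eff = 1.3780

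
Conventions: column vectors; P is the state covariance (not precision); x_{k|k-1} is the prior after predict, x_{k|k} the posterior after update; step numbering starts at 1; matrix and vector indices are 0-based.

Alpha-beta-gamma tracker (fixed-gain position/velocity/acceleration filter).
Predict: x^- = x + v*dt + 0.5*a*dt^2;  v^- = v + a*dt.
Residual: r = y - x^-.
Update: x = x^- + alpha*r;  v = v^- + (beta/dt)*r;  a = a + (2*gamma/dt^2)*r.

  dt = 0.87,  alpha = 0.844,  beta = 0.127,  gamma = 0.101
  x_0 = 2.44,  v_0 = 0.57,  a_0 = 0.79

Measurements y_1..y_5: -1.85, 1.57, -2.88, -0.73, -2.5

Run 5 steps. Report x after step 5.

x_post = -2.4261

step 1: x_pred=3.2349  r=-5.0849  x^+=-1.0568  v^+=0.5150  a^+=-0.5670
step 2: x_pred=-0.8233  r=2.3933  x^+=1.1966  v^+=0.3711  a^+=0.0717
step 3: x_pred=1.5466  r=-4.4266  x^+=-2.1895  v^+=-0.2128  a^+=-1.1097
step 4: x_pred=-2.7945  r=2.0645  x^+=-1.0521  v^+=-0.8768  a^+=-0.5587
step 5: x_pred=-2.0263  r=-0.4737  x^+=-2.4261  v^+=-1.4320  a^+=-0.6851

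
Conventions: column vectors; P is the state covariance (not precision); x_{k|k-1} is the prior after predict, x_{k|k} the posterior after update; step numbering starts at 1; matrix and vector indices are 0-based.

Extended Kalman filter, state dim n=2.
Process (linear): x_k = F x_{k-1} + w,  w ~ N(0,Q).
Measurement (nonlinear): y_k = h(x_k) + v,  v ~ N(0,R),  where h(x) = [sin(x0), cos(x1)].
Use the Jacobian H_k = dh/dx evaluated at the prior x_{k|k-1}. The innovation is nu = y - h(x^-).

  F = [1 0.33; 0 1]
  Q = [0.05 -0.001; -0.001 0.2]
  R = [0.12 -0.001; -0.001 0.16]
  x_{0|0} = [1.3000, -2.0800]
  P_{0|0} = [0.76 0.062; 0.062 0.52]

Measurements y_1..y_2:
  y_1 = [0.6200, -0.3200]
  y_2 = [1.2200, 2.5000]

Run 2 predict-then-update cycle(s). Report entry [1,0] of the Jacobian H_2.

H_jac[1,0] = 0.0000

step 1: x^-=[0.6136, -2.0800]  P^-=[0.9075 0.2326; 0.2326 0.7200]  H_jac=[0.8176 0.0000; 0.0000 0.8731]  S=[0.7266 0.1650; 0.1650 0.7089]  K=[1.0094 0.0515; 0.0637 0.8720]  nu=[0.0442, 0.1675]  x^+=[0.6668, -1.9311]  P^+=[0.1481 0.0083; 0.0083 0.1597]
step 2: x^-=[0.0295, -1.9311]  P^-=[0.2210 0.0600; 0.0600 0.3597]  H_jac=[0.9996 0.0000; 0.0000 0.9358]  S=[0.3408 0.0551; 0.0551 0.4750]  K=[0.6410 0.0438; 0.0625 0.7014]  nu=[1.1905, 2.8526]  x^+=[0.9176, 0.1441]  P^+=[0.0769 0.0068; 0.0068 0.1199]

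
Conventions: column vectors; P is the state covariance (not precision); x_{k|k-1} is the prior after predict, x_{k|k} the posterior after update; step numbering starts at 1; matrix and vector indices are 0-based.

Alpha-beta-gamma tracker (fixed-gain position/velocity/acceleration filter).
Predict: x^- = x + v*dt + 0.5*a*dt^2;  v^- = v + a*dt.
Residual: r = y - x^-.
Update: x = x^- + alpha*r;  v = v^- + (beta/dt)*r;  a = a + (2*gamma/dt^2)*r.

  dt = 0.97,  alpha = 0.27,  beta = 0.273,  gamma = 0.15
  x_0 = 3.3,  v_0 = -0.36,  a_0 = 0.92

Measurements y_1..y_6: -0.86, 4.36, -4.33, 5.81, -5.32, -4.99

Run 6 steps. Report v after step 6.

v_post = -2.6603

step 1: x_pred=3.3836  r=-4.2436  x^+=2.2378  v^+=-0.6619  a^+=-0.4330
step 2: x_pred=1.3920  r=2.9680  x^+=2.1934  v^+=-0.2467  a^+=0.5133
step 3: x_pred=2.1956  r=-6.5256  x^+=0.4337  v^+=-1.5854  a^+=-1.5674
step 4: x_pred=-1.8415  r=7.6515  x^+=0.2244  v^+=-0.9523  a^+=0.8723
step 5: x_pred=-0.2890  r=-5.0310  x^+=-1.6473  v^+=-1.5221  a^+=-0.7318
step 6: x_pred=-3.4681  r=-1.5219  x^+=-3.8790  v^+=-2.6603  a^+=-1.2171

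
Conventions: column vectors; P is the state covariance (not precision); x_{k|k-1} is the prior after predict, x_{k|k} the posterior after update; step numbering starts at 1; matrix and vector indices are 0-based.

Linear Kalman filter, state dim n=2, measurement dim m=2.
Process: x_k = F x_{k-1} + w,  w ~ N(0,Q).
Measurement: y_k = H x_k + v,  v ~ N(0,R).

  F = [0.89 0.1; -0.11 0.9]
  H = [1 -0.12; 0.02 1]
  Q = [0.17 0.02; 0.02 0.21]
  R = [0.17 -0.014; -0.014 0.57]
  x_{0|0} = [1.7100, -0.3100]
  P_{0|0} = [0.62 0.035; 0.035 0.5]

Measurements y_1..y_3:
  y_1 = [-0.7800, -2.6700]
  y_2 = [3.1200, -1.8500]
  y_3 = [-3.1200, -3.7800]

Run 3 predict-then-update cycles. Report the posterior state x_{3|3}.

x_post = [-1.6335, -2.5558]

step 1: x^-=[1.4909, -0.4671]  P^-=[0.6723 0.0320; 0.0320 0.6156]  S=[0.8435 -0.0425; -0.0425 1.1871]  K=[0.7959 0.0668; -0.0236 0.5182]  nu=[-2.3270, -2.2327]  x^+=[-0.5101, -1.5694]  P^+=[0.1373 0.0242; 0.0242 0.2952]
step 2: x^-=[-0.6109, -1.3563]  P^-=[0.2860 0.0522; 0.0522 0.4460]  S=[0.4499 -0.0097; -0.0097 1.0182]  K=[0.6231 0.0628; 0.0066 0.4391]  nu=[3.5682, -0.4815]  x^+=[1.5822, -1.5442]  P^+=[0.1080 0.0249; 0.0249 0.2497]
step 3: x^-=[1.2537, -1.5638]  P^-=[0.2625 0.0516; 0.0516 0.4086]  S=[0.4260 -0.0063; -0.0063 0.9808]  K=[0.6026 0.0618; 0.0122 0.4178]  nu=[-4.5614, -2.2412]  x^+=[-1.6335, -2.5558]  P^+=[0.1045 0.0247; 0.0247 0.2375]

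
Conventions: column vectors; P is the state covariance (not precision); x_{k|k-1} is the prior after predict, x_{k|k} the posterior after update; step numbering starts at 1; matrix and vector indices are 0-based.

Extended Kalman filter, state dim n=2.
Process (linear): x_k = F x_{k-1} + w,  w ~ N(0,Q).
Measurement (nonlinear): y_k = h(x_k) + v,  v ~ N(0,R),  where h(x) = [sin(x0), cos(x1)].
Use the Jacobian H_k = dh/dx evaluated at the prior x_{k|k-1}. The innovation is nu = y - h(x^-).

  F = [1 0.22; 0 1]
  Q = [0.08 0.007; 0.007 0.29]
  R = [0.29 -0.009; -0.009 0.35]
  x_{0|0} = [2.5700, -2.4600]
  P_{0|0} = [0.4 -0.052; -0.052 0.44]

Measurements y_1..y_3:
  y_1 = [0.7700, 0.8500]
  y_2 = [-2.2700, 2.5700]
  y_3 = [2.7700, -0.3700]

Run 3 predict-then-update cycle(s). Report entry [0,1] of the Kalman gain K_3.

step 1: x^-=[2.0288, -2.4600]  P^-=[0.4784 0.0518; 0.0518 0.7300]  H_jac=[-0.4422 0.0000; 0.0000 0.6300]  S=[0.3835 -0.0234; -0.0234 0.6398]  K=[-0.5497 0.0309; -0.0158 0.7183]  nu=[-0.1269, 1.6266]  x^+=[2.1488, -1.2896]  P^+=[0.3611 0.0250; 0.0250 0.3993]
step 2: x^-=[1.8651, -1.2896]  P^-=[0.4715 0.1198; 0.1198 0.6893]  H_jac=[-0.2901 0.0000; 0.0000 0.9607]  S=[0.3297 -0.0424; -0.0424 0.9862]  K=[-0.4020 0.0995; -0.0192 0.6706]  nu=[-3.2270, 2.2925]  x^+=[3.3905, 0.3098]  P^+=[0.4050 0.0400; 0.0400 0.2445]
step 3: x^-=[3.4586, 0.3098]  P^-=[0.5145 0.1008; 0.1008 0.5345]  H_jac=[-0.9502 0.0000; 0.0000 -0.3049]  S=[0.7545 0.0202; 0.0202 0.3997]  K=[-0.6467 -0.0442; -0.1162 -0.4018]  nu=[3.0818, -1.3224]  x^+=[1.5240, 0.4832]  P^+=[0.1970 0.0317; 0.0317 0.4579]

K[0,1] = -0.0442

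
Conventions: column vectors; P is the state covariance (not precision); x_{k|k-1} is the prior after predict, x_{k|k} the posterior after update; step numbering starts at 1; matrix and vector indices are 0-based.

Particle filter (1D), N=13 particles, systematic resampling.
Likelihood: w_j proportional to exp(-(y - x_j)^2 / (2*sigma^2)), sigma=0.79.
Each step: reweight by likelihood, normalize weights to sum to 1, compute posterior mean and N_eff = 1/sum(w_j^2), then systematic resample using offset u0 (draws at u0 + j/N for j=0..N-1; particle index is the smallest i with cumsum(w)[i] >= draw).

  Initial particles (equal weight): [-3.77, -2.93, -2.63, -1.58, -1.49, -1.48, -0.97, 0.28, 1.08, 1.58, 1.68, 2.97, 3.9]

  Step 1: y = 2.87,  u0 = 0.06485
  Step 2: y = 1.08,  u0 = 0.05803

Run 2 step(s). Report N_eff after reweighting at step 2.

step 1: w=[0.0000, 0.0000, 0.0000, 0.0000, 0.0000, 0.0000, 0.0000, 0.0022, 0.0368, 0.1264, 0.1542, 0.4755, 0.2049]  mean=2.7105  Neff=3.2340  idx=[9, 9, 10, 10, 11, 11, 11, 11, 11, 11, 12, 12, 12]
step 2: w=[0.2349, 0.2349, 0.2151, 0.2151, 0.0164, 0.0164, 0.0164, 0.0164, 0.0164, 0.0164, 0.0005, 0.0005, 0.0005]  mean=1.7633  Neff=4.8889  idx=[0, 0, 0, 1, 1, 1, 2, 2, 2, 3, 3, 4, 8]

N_eff = 4.8889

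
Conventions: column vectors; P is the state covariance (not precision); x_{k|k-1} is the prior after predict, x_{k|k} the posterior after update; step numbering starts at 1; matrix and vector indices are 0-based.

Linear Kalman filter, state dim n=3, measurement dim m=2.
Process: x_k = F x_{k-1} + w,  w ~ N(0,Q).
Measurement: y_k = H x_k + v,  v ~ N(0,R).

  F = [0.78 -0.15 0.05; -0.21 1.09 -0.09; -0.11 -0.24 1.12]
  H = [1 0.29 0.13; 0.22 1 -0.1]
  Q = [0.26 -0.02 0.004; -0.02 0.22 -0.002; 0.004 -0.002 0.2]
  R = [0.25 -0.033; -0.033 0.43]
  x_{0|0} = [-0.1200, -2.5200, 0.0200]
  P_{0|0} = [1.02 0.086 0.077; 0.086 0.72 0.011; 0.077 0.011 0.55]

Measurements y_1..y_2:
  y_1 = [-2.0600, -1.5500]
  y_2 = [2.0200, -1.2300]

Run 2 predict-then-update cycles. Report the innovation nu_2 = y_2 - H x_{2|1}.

step 1: x^-=[0.2854, -2.7234, 0.6404]  P^-=[0.8839 -0.2369 0.0234; -0.2369 1.0863 -0.2319; 0.0234 -0.2319 0.9234]  S=[1.0920 0.1873; 0.1873 1.5094]  K=[0.7708 -0.1253; -0.0779 0.7102; 0.1083 -0.2248]  nu=[-1.6389, 1.1747]  x^+=[-1.1250, -1.7615, 0.1987]  P^+=[0.2476 -0.1413 -0.0753; -0.1413 0.3391 0.0007; -0.0753 0.0007 0.8434]
step 2: x^-=[-0.6034, -1.7017, 0.7691]  P^-=[0.4476 -0.2383 0.0008; -0.2383 0.7024 -0.1424; 0.0008 -0.1424 1.2912]  S=[0.6297 -0.0156; -0.0156 1.0905]  K=[0.5982 -0.1198; -0.0693 0.6081; 0.1962 -0.2460]  nu=[3.0169, 0.6813]  x^+=[1.1198, -1.4965, 1.1934]  P^+=[0.2044 -0.1270 -0.1079; -0.1270 0.2948 0.0314; -0.1079 0.0314 1.1995]

innov = [3.0169, 0.6813]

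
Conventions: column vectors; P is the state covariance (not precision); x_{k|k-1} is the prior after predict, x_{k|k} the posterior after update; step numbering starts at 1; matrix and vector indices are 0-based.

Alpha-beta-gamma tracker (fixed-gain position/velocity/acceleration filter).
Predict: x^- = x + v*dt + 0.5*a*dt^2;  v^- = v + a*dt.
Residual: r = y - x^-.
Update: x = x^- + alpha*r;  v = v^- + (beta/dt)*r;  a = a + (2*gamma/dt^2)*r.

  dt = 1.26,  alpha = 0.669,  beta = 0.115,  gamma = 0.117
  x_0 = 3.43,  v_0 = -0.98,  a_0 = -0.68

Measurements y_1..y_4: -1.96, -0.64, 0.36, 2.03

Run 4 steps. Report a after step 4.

a_post = 1.5789

step 1: x_pred=1.6554  r=-3.6154  x^+=-0.7633  v^+=-2.1668  a^+=-1.2129
step 2: x_pred=-4.4562  r=3.8162  x^+=-1.9032  v^+=-3.3467  a^+=-0.6504
step 3: x_pred=-6.6363  r=6.9963  x^+=-1.9558  v^+=-3.5277  a^+=0.3808
step 4: x_pred=-6.0984  r=8.1284  x^+=-0.6605  v^+=-2.3060  a^+=1.5789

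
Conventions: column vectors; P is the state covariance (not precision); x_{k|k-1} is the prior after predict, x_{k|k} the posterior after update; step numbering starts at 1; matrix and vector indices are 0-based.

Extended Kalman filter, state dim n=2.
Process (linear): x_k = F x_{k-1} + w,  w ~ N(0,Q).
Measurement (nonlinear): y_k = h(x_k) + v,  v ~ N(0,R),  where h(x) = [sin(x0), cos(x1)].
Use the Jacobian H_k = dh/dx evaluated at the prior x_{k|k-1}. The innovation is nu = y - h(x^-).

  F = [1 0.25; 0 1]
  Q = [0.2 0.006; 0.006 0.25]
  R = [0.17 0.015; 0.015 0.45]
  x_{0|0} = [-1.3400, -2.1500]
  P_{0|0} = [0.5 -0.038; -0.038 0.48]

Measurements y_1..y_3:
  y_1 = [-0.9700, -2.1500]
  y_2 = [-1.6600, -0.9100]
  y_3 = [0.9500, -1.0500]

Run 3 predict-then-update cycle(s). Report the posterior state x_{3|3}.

x_post = [-3.6475, -3.5455]

step 1: x^-=[-1.8775, -2.1500]  P^-=[0.7110 0.0880; 0.0880 0.7300]  H_jac=[-0.3019 0.0000; 0.0000 0.8369]  S=[0.2348 -0.0072; -0.0072 0.9613]  K=[-0.9120 0.0697; -0.0936 0.6348]  nu=[-0.0167, -1.6026]  x^+=[-1.9741, -3.1658]  P^+=[0.5101 0.0212; 0.0212 0.3397]
step 2: x^-=[-2.7655, -3.1658]  P^-=[0.7419 0.1121; 0.1121 0.5897]  H_jac=[-0.9301 0.0000; 0.0000 -0.0243]  S=[0.8118 0.0175; 0.0175 0.4503]  K=[-0.8506 0.0271; -0.1278 -0.0268]  nu=[-1.2928, 0.0897]  x^+=[-1.6635, -3.0030]  P^+=[0.1550 0.0238; 0.0238 0.5760]
step 3: x^-=[-2.4143, -3.0030]  P^-=[0.4029 0.1738; 0.1738 0.8260]  H_jac=[-0.7470 0.0000; 0.0000 0.1381]  S=[0.3948 -0.0029; -0.0029 0.4658]  K=[-0.7620 0.0467; -0.3270 0.2429]  nu=[1.6149, -0.0596]  x^+=[-3.6475, -3.5455]  P^+=[0.1725 0.0695; 0.0695 0.7558]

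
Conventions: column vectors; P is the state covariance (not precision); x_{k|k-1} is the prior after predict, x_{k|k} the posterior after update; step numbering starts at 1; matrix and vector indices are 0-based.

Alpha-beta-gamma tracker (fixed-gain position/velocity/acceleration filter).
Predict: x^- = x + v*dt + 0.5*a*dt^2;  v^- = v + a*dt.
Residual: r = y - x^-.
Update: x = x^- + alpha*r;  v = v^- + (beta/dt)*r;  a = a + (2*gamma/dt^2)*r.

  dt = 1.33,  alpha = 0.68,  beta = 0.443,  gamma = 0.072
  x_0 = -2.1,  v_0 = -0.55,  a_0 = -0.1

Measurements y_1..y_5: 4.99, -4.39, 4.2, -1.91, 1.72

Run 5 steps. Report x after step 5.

step 1: x_pred=-2.9199  r=7.9099  x^+=2.4588  v^+=1.9517  a^+=0.5439
step 2: x_pred=5.5356  r=-9.9256  x^+=-1.2138  v^+=-0.6310  a^+=-0.2641
step 3: x_pred=-2.2866  r=6.4866  x^+=2.1243  v^+=1.1784  a^+=0.2640
step 4: x_pred=3.9250  r=-5.8350  x^+=-0.0428  v^+=-0.4141  a^+=-0.2110
step 5: x_pred=-0.7802  r=2.5002  x^+=0.9199  v^+=0.1380  a^+=-0.0075

x_post = 0.9199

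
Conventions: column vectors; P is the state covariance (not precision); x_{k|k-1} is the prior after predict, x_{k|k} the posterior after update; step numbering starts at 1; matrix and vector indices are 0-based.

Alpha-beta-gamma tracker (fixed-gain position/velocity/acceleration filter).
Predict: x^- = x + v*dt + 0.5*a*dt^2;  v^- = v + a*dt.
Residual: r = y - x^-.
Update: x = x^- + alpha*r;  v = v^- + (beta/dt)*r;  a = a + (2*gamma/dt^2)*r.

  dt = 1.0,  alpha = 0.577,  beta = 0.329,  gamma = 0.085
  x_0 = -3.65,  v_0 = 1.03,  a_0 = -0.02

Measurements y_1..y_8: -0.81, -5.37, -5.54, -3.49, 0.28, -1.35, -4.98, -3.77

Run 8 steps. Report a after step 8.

step 1: x_pred=-2.6300  r=1.8200  x^+=-1.5799  v^+=1.6088  a^+=0.2894
step 2: x_pred=0.1736  r=-5.5436  x^+=-3.0250  v^+=0.0743  a^+=-0.6530
step 3: x_pred=-3.2772  r=-2.2628  x^+=-4.5828  v^+=-1.3231  a^+=-1.0377
step 4: x_pred=-6.4248  r=2.9348  x^+=-4.7314  v^+=-1.3953  a^+=-0.5388
step 5: x_pred=-6.3961  r=6.6761  x^+=-2.5440  v^+=0.2624  a^+=0.5962
step 6: x_pred=-1.9835  r=0.6335  x^+=-1.6180  v^+=1.0670  a^+=0.7039
step 7: x_pred=-0.1991  r=-4.7809  x^+=-2.9577  v^+=0.1979  a^+=-0.1089
step 8: x_pred=-2.8142  r=-0.9558  x^+=-3.3657  v^+=-0.2254  a^+=-0.2714

a_post = -0.2714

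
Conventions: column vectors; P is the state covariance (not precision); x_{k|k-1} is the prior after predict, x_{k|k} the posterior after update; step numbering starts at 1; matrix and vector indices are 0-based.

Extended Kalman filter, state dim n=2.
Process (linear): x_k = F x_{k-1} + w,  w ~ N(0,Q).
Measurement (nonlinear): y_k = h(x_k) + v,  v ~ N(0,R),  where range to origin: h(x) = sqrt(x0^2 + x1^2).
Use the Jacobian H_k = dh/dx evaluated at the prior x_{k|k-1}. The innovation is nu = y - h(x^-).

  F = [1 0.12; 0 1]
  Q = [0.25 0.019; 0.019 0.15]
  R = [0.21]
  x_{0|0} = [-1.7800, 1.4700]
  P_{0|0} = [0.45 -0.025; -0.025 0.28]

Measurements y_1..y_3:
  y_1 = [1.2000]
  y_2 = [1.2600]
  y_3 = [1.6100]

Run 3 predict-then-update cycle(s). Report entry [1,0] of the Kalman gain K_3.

K[1,0] = 0.4818

step 1: x^-=[-1.6036, 1.4700]  P^-=[0.6980 0.0276; 0.0276 0.4300]  H_jac=[-0.7371 0.6757]  S=[0.7581]  K=[-0.6541; 0.3564]  nu=[-0.9754]  x^+=[-0.9656, 1.1223]  P^+=[0.3737 0.2043; 0.2043 0.3337]
step 2: x^-=[-0.8309, 1.1223]  P^-=[0.6775 0.2634; 0.2634 0.4837]  H_jac=[-0.5950 0.8037]  S=[0.5104]  K=[-0.3751; 0.4546]  nu=[-0.1364]  x^+=[-0.7797, 1.0603]  P^+=[0.6057 0.3504; 0.3504 0.3782]
step 3: x^-=[-0.6525, 1.0603]  P^-=[0.9453 0.4148; 0.4148 0.5282]  H_jac=[-0.5241 0.8517]  S=[0.4825]  K=[-0.2946; 0.4818]  nu=[0.3650]  x^+=[-0.7600, 1.2362]  P^+=[0.9034 0.4833; 0.4833 0.4162]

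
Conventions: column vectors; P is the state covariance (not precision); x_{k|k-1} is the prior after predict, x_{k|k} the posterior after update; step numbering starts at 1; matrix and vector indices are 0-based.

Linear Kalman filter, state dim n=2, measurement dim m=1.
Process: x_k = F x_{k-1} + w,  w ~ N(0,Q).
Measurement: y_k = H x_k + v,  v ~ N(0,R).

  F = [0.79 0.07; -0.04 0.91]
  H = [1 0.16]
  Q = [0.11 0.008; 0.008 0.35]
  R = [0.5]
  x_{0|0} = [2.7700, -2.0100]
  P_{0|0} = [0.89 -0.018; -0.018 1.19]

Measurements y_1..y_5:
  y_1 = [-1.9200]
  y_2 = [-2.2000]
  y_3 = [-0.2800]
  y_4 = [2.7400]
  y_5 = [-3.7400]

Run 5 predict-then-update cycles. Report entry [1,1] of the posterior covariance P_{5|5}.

P_post[1,1] = 1.3695

step 1: x^-=[2.0476, -1.9399]  P^-=[0.6693 0.0428; 0.0428 1.3382]  S=[1.2172]  K=[0.5555; 0.2110]  nu=[-3.6572]  x^+=[0.0161, -2.7118]  P^+=[0.2937 -0.0999; -0.0999 1.2840]
step 2: x^-=[-0.1771, -2.4683]  P^-=[0.2886 0.0090; 0.0090 1.4210]  S=[0.8278]  K=[0.3503; 0.2855]  nu=[-1.6280]  x^+=[-0.7474, -2.9331]  P^+=[0.1870 -0.0738; -0.0738 1.3535]
step 3: x^-=[-0.7957, -2.6392]  P^-=[0.2252 0.0354; 0.0354 1.4765]  S=[0.7743]  K=[0.2981; 0.3509]  nu=[0.9380]  x^+=[-0.5161, -2.3101]  P^+=[0.1563 -0.0455; -0.0455 1.3812]
step 4: x^-=[-0.5694, -2.0815]  P^-=[0.2093 0.0584; 0.0584 1.4973]  S=[0.7663]  K=[0.2853; 0.3889]  nu=[3.6425]  x^+=[0.4698, -0.6651]  P^+=[0.1469 -0.0266; -0.0266 1.3815]
step 5: x^-=[0.3246, -0.6240]  P^-=[0.2055 0.0723; 0.0723 1.4962]  S=[0.7670]  K=[0.2830; 0.4064]  nu=[-3.9648]  x^+=[-0.7976, -2.2353]  P^+=[0.1441 -0.0159; -0.0159 1.3695]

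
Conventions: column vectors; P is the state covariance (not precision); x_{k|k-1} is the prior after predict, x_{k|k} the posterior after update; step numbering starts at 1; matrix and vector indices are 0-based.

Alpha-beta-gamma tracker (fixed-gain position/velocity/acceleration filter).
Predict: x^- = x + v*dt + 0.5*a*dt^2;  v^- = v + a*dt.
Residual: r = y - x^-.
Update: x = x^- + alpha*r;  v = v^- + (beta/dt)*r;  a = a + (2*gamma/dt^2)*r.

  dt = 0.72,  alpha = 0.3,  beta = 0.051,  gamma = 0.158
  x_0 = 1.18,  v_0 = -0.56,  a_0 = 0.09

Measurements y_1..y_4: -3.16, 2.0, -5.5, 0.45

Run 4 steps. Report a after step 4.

step 1: x_pred=0.8001  r=-3.9601  x^+=-0.3879  v^+=-0.7757  a^+=-2.3240
step 2: x_pred=-1.5488  r=3.5488  x^+=-0.4842  v^+=-2.1976  a^+=-0.1607
step 3: x_pred=-2.1081  r=-3.3919  x^+=-3.1257  v^+=-2.5536  a^+=-2.2283
step 4: x_pred=-5.5418  r=5.9918  x^+=-3.7443  v^+=-3.7336  a^+=1.4241

a_post = 1.4241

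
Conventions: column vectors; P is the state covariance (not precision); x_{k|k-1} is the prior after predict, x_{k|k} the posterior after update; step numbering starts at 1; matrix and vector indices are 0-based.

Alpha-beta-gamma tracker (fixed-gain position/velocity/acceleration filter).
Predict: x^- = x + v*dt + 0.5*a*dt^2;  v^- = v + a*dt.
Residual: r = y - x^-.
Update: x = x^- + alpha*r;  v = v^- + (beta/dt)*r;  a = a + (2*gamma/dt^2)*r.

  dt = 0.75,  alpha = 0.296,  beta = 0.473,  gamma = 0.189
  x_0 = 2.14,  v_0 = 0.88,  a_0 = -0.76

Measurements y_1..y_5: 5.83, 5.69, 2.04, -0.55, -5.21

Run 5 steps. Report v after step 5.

step 1: x_pred=2.5863  r=3.2437  x^+=3.5464  v^+=2.3557  a^+=1.4198
step 2: x_pred=5.7125  r=-0.0225  x^+=5.7058  v^+=3.4064  a^+=1.4047
step 3: x_pred=8.6557  r=-6.6157  x^+=6.6974  v^+=0.2876  a^+=-3.0411
step 4: x_pred=6.0578  r=-6.6078  x^+=4.1019  v^+=-6.1606  a^+=-7.4815
step 5: x_pred=-2.6227  r=-2.5873  x^+=-3.3885  v^+=-13.4034  a^+=-9.2202

v_post = -13.4034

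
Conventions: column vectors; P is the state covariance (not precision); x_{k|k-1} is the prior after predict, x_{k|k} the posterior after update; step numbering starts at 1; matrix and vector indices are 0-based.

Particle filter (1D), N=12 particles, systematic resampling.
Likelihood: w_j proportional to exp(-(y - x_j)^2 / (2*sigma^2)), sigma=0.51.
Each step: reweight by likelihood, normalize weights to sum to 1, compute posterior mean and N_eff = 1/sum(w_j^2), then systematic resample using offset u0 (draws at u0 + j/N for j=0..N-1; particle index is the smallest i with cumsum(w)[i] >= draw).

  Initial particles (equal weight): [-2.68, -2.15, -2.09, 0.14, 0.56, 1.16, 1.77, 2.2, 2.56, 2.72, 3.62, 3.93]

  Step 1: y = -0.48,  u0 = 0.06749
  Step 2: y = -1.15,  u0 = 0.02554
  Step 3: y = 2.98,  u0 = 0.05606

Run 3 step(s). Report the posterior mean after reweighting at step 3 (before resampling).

post_mean = 0.1400

step 1: w=[0.0001, 0.0076, 0.0111, 0.7703, 0.2017, 0.0092, 0.0001, 0.0000, 0.0000, 0.0000, 0.0000, 0.0000]  mean=0.1918  Neff=1.5765  idx=[3, 3, 3, 3, 3, 3, 3, 3, 3, 4, 4, 4]
step 2: w=[0.1079, 0.1079, 0.1079, 0.1079, 0.1079, 0.1079, 0.1079, 0.1079, 0.1079, 0.0096, 0.0096, 0.0096]  mean=0.1521  Neff=9.5153  idx=[0, 1, 1, 2, 3, 4, 4, 5, 6, 7, 7, 8]
step 3: w=[0.0833, 0.0833, 0.0833, 0.0833, 0.0833, 0.0833, 0.0833, 0.0833, 0.0833, 0.0833, 0.0833, 0.0833]  mean=0.1400  Neff=12.0000  idx=[0, 1, 2, 3, 4, 5, 6, 7, 8, 9, 10, 11]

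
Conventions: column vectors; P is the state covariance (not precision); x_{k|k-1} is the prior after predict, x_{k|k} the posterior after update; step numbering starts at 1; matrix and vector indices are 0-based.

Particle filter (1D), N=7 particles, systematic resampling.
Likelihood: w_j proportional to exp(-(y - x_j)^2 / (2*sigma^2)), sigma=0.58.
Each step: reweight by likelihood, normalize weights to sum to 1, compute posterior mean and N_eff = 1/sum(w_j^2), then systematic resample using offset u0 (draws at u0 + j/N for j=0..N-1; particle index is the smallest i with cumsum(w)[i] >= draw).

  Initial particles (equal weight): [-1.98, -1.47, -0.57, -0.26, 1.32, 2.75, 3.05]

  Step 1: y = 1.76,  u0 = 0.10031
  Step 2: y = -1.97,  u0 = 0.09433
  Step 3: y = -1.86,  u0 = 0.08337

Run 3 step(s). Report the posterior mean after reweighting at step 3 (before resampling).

step 1: w=[0.0000, 0.0000, 0.0003, 0.0022, 0.7010, 0.2178, 0.0788]  mean=1.7637  Neff=1.8349  idx=[4, 4, 4, 4, 4, 5, 6]
step 2: w=[0.2000, 0.2000, 0.2000, 0.2000, 0.2000, 0.0000, 0.0000]  mean=1.3200  Neff=5.0000  idx=[0, 1, 1, 2, 3, 4, 4]
step 3: w=[0.1429, 0.1429, 0.1429, 0.1429, 0.1429, 0.1429, 0.1429]  mean=1.3200  Neff=7.0000  idx=[0, 1, 2, 3, 4, 5, 6]

post_mean = 1.3200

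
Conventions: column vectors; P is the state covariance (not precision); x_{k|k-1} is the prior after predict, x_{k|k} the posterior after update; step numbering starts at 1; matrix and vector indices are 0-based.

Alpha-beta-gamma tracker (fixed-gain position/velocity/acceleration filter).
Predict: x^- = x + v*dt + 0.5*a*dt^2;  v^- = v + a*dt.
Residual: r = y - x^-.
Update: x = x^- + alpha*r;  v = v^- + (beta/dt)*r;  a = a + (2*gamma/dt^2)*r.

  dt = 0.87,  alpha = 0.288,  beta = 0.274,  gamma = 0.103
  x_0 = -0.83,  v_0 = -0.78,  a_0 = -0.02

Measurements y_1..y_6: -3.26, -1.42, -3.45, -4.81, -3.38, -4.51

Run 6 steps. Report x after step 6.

x_post = -4.7575

step 1: x_pred=-1.5162  r=-1.7438  x^+=-2.0184  v^+=-1.3466  a^+=-0.4946
step 2: x_pred=-3.3771  r=1.9571  x^+=-2.8135  v^+=-1.1605  a^+=0.0381
step 3: x_pred=-3.8087  r=0.3587  x^+=-3.7054  v^+=-1.0144  a^+=0.1357
step 4: x_pred=-4.5366  r=-0.2734  x^+=-4.6154  v^+=-0.9825  a^+=0.0613
step 5: x_pred=-5.4469  r=2.0669  x^+=-4.8517  v^+=-0.2782  a^+=0.6238
step 6: x_pred=-4.8576  r=0.3476  x^+=-4.7575  v^+=0.3740  a^+=0.7184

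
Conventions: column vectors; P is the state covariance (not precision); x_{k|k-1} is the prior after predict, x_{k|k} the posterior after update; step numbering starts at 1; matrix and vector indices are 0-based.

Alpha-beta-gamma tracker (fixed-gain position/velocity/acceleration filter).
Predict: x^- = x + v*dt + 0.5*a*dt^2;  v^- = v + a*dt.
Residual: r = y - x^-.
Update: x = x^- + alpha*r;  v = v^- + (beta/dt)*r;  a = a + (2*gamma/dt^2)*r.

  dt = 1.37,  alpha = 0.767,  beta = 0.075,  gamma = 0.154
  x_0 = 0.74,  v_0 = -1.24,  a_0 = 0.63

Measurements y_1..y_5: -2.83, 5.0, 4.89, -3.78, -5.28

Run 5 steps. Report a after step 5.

a_post = -2.1257

step 1: x_pred=-0.3676  r=-2.4624  x^+=-2.2563  v^+=-0.5117  a^+=0.2259
step 2: x_pred=-2.7453  r=7.7453  x^+=3.1953  v^+=0.2218  a^+=1.4969
step 3: x_pred=4.9040  r=-0.0140  x^+=4.8933  v^+=2.2718  a^+=1.4946
step 4: x_pred=9.4083  r=-13.1883  x^+=-0.7071  v^+=3.5975  a^+=-0.6696
step 5: x_pred=3.5930  r=-8.8730  x^+=-3.2126  v^+=2.1944  a^+=-2.1257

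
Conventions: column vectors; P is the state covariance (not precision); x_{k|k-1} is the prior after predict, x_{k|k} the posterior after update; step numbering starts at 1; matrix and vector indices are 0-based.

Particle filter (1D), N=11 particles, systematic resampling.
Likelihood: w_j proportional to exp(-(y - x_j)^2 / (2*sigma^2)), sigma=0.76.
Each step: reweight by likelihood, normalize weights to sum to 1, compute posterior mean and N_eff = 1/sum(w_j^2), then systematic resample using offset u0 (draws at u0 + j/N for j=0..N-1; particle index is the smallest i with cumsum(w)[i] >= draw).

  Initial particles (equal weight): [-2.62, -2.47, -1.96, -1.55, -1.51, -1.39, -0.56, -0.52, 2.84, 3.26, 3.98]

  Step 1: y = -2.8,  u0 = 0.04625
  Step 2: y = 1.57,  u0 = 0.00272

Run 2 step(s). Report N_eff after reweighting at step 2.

step 1: w=[0.3113, 0.2913, 0.1738, 0.0828, 0.0758, 0.0573, 0.0042, 0.0036, 0.0000, 0.0000, 0.0000]  mean=-2.2024  Neff=4.3880  idx=[0, 0, 0, 1, 1, 1, 1, 2, 2, 4, 5]
step 2: w=[0.0003, 0.0003, 0.0003, 0.0009, 0.0009, 0.0009, 0.0009, 0.0251, 0.0251, 0.3291, 0.6163]  mean=-1.4630  Neff=2.0433  idx=[5, 9, 9, 9, 9, 10, 10, 10, 10, 10, 10]

N_eff = 2.0433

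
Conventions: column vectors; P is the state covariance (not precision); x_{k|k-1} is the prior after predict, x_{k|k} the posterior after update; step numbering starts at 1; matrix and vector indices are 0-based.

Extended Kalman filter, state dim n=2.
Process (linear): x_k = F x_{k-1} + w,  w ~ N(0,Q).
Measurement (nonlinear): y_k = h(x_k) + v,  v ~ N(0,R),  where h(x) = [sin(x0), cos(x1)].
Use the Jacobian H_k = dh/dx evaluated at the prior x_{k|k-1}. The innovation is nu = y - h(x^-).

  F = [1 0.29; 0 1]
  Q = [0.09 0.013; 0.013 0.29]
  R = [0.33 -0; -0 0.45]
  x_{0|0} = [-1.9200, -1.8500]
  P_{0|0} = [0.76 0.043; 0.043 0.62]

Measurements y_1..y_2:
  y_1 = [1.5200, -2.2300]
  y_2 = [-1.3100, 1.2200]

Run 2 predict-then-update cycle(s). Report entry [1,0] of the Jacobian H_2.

H_jac[1,0] = 0.0000

step 1: x^-=[-2.4565, -1.8500]  P^-=[0.9271 0.2358; 0.2358 0.9100]  H_jac=[-0.7744 0.0000; 0.0000 0.9613]  S=[0.8859 -0.1755; -0.1755 1.2909]  K=[-0.7970 0.0672; -0.0738 0.6676]  nu=[2.1527, -1.9544]  x^+=[-4.3037, -3.3137]  P^+=[0.3397 0.0315; 0.0315 0.3125]
step 2: x^-=[-5.2647, -3.3137]  P^-=[0.4742 0.1351; 0.1351 0.6025]  H_jac=[0.5246 0.0000; 0.0000 -0.1713]  S=[0.4605 -0.0121; -0.0121 0.4677]  K=[0.5393 -0.0355; 0.1482 -0.2168]  nu=[-2.1613, 2.2052]  x^+=[-6.5085, -4.1122]  P^+=[0.3392 0.0932; 0.0932 0.5696]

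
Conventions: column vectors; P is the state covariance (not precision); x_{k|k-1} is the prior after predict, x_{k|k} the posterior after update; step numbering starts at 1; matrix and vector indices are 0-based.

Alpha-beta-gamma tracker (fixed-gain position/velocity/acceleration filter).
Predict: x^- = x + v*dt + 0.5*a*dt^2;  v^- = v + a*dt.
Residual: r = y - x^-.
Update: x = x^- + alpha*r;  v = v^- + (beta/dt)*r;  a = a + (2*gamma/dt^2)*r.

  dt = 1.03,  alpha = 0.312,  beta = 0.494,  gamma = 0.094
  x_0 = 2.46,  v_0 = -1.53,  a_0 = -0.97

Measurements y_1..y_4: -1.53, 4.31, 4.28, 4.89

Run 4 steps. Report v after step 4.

step 1: x_pred=0.3696  r=-1.8996  x^+=-0.2231  v^+=-3.4402  a^+=-1.3066
step 2: x_pred=-4.4596  r=8.7696  x^+=-1.7235  v^+=-0.5800  a^+=0.2474
step 3: x_pred=-2.1896  r=6.4696  x^+=-0.1711  v^+=2.7777  a^+=1.3939
step 4: x_pred=3.4294  r=1.4606  x^+=3.8851  v^+=4.9140  a^+=1.6527

v_post = 4.9140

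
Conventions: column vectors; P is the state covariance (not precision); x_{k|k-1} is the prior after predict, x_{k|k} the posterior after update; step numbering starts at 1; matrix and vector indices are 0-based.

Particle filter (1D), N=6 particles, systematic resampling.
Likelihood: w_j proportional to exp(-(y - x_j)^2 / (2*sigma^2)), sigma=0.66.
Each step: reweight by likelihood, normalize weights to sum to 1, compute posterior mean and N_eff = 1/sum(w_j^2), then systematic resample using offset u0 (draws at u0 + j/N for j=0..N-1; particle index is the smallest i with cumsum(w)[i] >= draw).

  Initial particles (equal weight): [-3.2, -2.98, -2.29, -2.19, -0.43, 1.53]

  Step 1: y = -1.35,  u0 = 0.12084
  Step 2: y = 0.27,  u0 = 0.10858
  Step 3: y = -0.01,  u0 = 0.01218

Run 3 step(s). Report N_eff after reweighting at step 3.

N_eff = 6.0000

step 1: w=[0.0157, 0.0378, 0.2894, 0.3550, 0.3020, 0.0001]  mean=-1.7329  Neff=3.3038  idx=[2, 2, 3, 3, 4, 4]
step 2: w=[0.0005, 0.0005, 0.0008, 0.0008, 0.4987, 0.4987]  mean=-0.4347  Neff=2.0106  idx=[4, 4, 4, 5, 5, 5]
step 3: w=[0.1667, 0.1667, 0.1667, 0.1667, 0.1667, 0.1667]  mean=-0.4300  Neff=6.0000  idx=[0, 1, 2, 3, 4, 5]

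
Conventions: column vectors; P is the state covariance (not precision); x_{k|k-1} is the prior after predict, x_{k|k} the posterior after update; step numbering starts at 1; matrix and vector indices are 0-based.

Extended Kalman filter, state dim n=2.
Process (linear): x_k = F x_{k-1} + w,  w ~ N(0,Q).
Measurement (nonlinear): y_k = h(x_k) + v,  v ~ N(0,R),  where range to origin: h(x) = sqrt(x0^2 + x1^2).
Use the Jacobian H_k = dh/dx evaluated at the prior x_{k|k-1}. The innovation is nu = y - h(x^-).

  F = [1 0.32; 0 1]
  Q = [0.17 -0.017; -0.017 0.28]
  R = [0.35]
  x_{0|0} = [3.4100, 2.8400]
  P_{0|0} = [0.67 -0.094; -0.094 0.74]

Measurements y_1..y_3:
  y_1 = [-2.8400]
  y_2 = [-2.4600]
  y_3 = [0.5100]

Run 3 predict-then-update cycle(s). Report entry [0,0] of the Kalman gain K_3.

step 1: x^-=[4.3188, 2.8400]  P^-=[0.8556 0.1258; 0.1258 1.0200]  H_jac=[0.8355 0.5494]  S=[1.3707]  K=[0.5720; 0.4855]  nu=[-8.0089]  x^+=[-0.2620, -1.0486]  P^+=[0.4072 -0.2549; -0.2549 0.6969]
step 2: x^-=[-0.5975, -1.0486]  P^-=[0.4854 -0.0489; -0.0489 0.9769]  H_jac=[-0.4951 -0.8688]  S=[1.1643]  K=[-0.1700; -0.7081]  nu=[-3.6669]  x^+=[0.0257, 1.5481]  P^+=[0.4518 -0.1890; -0.1890 0.3930]
step 3: x^-=[0.5211, 1.5481]  P^-=[0.5411 -0.0802; -0.0802 0.6730]  H_jac=[0.3190 0.9478]  S=[0.9610]  K=[0.1005; 0.6370]  nu=[-1.1234]  x^+=[0.4082, 0.8324]  P^+=[0.5314 -0.1418; -0.1418 0.2830]

K[0,0] = 0.1005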